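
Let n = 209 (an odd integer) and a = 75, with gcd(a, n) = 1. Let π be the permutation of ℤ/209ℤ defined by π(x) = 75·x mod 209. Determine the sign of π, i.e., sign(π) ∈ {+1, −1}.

-1

Start at x=115: 115 → 56 → 20 → 37 → 58 → 170 → 1 → … (one orbit).
Cycle lengths of π_75 on ℤ/209ℤ: [10, 10, 10, 10, 10, 10, 10, 10, 10, 10, 10, 10, 10, 10, 10, 10, 10, 10, 5, 5, 2, 2, 2, 2, 2, 2, 2, 2, 2, 1]; 30 cycles in total.
With 30 cycles on 209 points, sign = (−1)^{209−30} = -1.
Check: (75/209) = -1 by Zolotarev.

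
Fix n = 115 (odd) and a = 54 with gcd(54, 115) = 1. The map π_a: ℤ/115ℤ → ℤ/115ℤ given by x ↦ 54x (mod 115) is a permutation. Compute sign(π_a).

Orbit of 64 under x↦54x: [64, 6, 94, 16, 59, 81, 4]… (length divides ord_115(54)).
Cycle lengths of π_54 on ℤ/115ℤ: [22, 22, 22, 22, 11, 11, 2, 2, 1]; 9 cycles in total.
sign(π) = (−1)^{n − #cycles} = (−1)^{115−9} = (−1)^106 = +1.
The Jacobi symbol (54|115) = +1 (Zolotarev) agrees.

+1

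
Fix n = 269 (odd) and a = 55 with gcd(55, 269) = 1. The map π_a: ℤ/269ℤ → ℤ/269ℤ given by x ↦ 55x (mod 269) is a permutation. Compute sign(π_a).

+1

Trace 228: π^k(228) = [228, 166, 253, 196, 20, 24, 244] for k=0..6.
Cycle type of π: 134×2 + 1; total 3 cycles.
n − c = 269 − 3 = 266; sign = (−1)^266 = +1.
The Jacobi symbol (55|269) = +1 (Zolotarev) agrees.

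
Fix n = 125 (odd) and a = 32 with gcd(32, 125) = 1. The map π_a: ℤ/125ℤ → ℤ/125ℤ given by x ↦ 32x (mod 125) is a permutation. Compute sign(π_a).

-1

Trace 7: π^k(7) = [7, 99, 43, 1, 32, 24, 18] for k=0..6.
Cycle lengths of π_32 on ℤ/125ℤ: [20, 20, 20, 20, 20, 4, 4, 4, 4, 4, 4, 1]; 12 cycles in total.
sign(π) = (−1)^{n − #cycles} = (−1)^{125−12} = (−1)^113 = -1.
(32|125)_J = -1 (Zolotarev's lemma cross-check).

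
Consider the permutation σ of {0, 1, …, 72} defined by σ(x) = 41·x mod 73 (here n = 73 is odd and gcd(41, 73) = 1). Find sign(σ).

+1

Orbit of 71 under x↦41x: [71, 64, 69, 55, 65, 37, 57]… (length divides ord_73(41)).
Cycle type of π: 18×4 + 1; total 5 cycles.
With 5 cycles on 73 points, sign = (−1)^{73−5} = +1.
Check: (41/73) = +1 by Zolotarev.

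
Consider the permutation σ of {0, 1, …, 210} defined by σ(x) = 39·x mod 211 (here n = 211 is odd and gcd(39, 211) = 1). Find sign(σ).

Trace 1: π^k(1) = [1, 39, 44, 28, 37, 177, 151] for k=0..6.
Cycle type of π: 210 + 1; total 2 cycles.
Σ(ℓ_i−1) = 211−2 = 209; sign = (−1)^209 = -1.
Via Zolotarev, sign(π_{39}) = (39|211) = -1.

-1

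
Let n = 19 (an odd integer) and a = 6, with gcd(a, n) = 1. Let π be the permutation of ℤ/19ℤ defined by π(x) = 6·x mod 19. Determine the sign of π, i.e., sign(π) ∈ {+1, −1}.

+1

Trace 6: π^k(6) = [6, 17, 7, 4, 5, 11, 9] for k=0..6.
The orbit structure of x ↦ 6x mod 19: 3 orbits of sizes [9, 9, 1].
sign(π) = (−1)^{n − #cycles} = (−1)^{19−3} = (−1)^16 = +1.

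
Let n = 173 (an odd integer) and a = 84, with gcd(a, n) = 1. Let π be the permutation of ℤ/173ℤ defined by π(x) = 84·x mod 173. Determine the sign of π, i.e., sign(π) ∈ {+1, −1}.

+1

Start at x=22: 22 → 118 → 51 → 132 → 16 → 133 → 100 → … (one orbit).
Cycle lengths of π_84 on ℤ/173ℤ: [43, 43, 43, 43, 1]; 5 cycles in total.
173 − 5 = 168 transpositions; sign(π) = (−1)^168 = +1.
Check: (84/173) = +1 by Zolotarev.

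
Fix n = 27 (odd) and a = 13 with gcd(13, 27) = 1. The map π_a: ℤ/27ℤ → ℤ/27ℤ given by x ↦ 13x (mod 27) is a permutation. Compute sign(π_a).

Orbit of 4 under x↦13x: [4, 25, 1, 13, 7, 10, 22]… (length divides ord_27(13)).
Cycle type of π: 9×2 + 3×2 + 1×3; total 7 cycles.
7 cycles on 27: each ℓ→(−1)^(ℓ−1), product (−1)^20 = +1.

+1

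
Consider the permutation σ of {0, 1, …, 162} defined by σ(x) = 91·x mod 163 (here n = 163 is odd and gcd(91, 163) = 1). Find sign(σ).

Orbit of 35 under x↦91x: [35, 88, 21, 118, 143, 136, 151]… (length divides ord_163(91)).
3 cycles of lengths [81, 81, 1].
sign(π) = (−1)^{n − #cycles} = (−1)^{163−3} = (−1)^160 = +1.
Zolotarev: (91|163) = +1, matching the cycle-count sign.

+1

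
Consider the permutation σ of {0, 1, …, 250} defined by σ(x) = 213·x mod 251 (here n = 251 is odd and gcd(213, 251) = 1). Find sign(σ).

-1

Orbit of 180 under x↦213x: [180, 188, 135, 141, 164, 43, 123]… (length divides ord_251(213)).
2 cycles of lengths [250, 1].
Σ(ℓ_i−1) = 251−2 = 249; sign = (−1)^249 = -1.
(213|251)_J = -1 (Zolotarev's lemma cross-check).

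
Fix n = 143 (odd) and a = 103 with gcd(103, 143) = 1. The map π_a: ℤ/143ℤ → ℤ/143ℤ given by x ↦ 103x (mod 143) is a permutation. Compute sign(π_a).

Start at x=25: 25 → 1 → 103 → 27 → 64 → 14 → 12 → … (one orbit).
21 cycles of lengths [10, 10, 10, 10, 10, 10, 10, 10, 10, 10, 10, 10, 5, 5, 2, 2, 2, 2, 2, 2, 1].
n − c = 143 − 21 = 122; sign = (−1)^122 = +1.

+1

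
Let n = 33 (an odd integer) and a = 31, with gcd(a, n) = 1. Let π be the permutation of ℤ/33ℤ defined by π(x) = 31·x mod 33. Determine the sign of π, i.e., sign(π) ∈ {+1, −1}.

Orbit of 25 under x↦31x: [25, 16, 1, 31, 4]… (length divides ord_33(31)).
Cycle lengths of π_31 on ℤ/33ℤ: [5, 5, 5, 5, 5, 5, 1, 1, 1]; 9 cycles in total.
n − c = 33 − 9 = 24; sign = (−1)^24 = +1.
Zolotarev: (31|33) = +1, matching the cycle-count sign.

+1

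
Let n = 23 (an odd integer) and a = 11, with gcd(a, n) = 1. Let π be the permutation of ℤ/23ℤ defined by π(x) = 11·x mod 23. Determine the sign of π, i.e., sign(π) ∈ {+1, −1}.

Orbit of 2 under x↦11x: [2, 22, 12, 17, 3, 10, 18]… (length divides ord_23(11)).
π_11 has 2 disjoint cycles with lengths [22, 1] on {0,…,22}.
Σ(ℓ_i−1) = 23−2 = 21; sign = (−1)^21 = -1.
The Jacobi symbol (11|23) = -1 (Zolotarev) agrees.

-1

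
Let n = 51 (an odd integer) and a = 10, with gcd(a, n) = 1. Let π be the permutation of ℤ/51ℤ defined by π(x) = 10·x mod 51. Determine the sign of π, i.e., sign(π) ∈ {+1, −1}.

-1

Orbit of 31 under x↦10x: [31, 4, 40, 43, 22, 16, 7]… (length divides ord_51(10)).
Cycle lengths of π_10 on ℤ/51ℤ: [16, 16, 16, 1, 1, 1]; 6 cycles in total.
51 − 6 = 45 transpositions; sign(π) = (−1)^45 = -1.
(10|51)_J = -1 (Zolotarev's lemma cross-check).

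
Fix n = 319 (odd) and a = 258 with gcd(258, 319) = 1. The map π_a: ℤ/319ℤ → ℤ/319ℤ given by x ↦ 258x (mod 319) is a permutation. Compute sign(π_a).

Start at x=135: 135 → 59 → 229 → 67 → 60 → 168 → 279 → … (one orbit).
Decompose π into cycles: lengths [140, 140, 28, 5, 5, 1] (6 cycles, including the fixed point 0).
With 6 cycles on 319 points, sign = (−1)^{319−6} = -1.
Zolotarev: (258|319) = -1, matching the cycle-count sign.

-1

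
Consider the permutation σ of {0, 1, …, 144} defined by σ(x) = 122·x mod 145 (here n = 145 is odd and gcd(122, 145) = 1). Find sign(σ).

-1

Start at x=1: 1 → 122 → 94 → 13 → 136 → 62 → 24 → … (one orbit).
Cycle type of π: 28×4 + 14×2 + 4 + 1; total 8 cycles.
n − c = 145 − 8 = 137; sign = (−1)^137 = -1.
Zolotarev: (122|145) = -1, matching the cycle-count sign.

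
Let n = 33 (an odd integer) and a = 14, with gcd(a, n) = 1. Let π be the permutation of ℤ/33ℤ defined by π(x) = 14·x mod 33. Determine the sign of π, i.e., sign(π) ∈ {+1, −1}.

Trace 26: π^k(26) = [26, 1, 14, 31, 5, 4, 23] for k=0..6.
6 cycles of lengths [10, 10, 5, 5, 2, 1].
n − c = 33 − 6 = 27; sign = (−1)^27 = -1.
Via Zolotarev, sign(π_{14}) = (14|33) = -1.

-1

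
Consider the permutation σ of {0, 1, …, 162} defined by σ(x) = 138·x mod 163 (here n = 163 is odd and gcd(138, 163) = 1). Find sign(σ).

Orbit of 78 under x↦138x: [78, 6, 13, 1, 138, 136, 23]… (length divides ord_163(138)).
Cycle lengths of π_138 on ℤ/163ℤ: [54, 54, 54, 1]; 4 cycles in total.
Σ(ℓ_i−1) = 163−4 = 159; sign = (−1)^159 = -1.
The Jacobi symbol (138|163) = -1 (Zolotarev) agrees.

-1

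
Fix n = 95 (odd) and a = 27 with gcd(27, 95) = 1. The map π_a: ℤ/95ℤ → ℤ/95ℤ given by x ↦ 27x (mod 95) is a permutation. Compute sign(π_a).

Orbit of 11 under x↦27x: [11, 12, 39, 8, 26, 37, 49]… (length divides ord_95(27)).
11 cycles of lengths [12, 12, 12, 12, 12, 12, 6, 6, 6, 4, 1].
n − c = 95 − 11 = 84; sign = (−1)^84 = +1.
Zolotarev: (27|95) = +1, matching the cycle-count sign.

+1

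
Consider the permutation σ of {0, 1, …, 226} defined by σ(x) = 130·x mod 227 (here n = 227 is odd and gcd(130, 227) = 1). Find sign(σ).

Orbit of 38 under x↦130x: [38, 173, 17, 167, 145, 9, 35]… (length divides ord_227(130)).
Cycle type of π: 226 + 1; total 2 cycles.
2 cycles on 227: each ℓ→(−1)^(ℓ−1), product (−1)^225 = -1.
The Jacobi symbol (130|227) = -1 (Zolotarev) agrees.

-1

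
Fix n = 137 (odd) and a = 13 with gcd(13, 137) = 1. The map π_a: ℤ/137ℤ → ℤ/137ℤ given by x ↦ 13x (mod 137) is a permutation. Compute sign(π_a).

-1

Trace 65: π^k(65) = [65, 23, 25, 51, 115, 125, 118] for k=0..6.
Cycle lengths of π_13 on ℤ/137ℤ: [136, 1]; 2 cycles in total.
137 − 2 = 135 transpositions; sign(π) = (−1)^135 = -1.
Zolotarev: (13|137) = -1, matching the cycle-count sign.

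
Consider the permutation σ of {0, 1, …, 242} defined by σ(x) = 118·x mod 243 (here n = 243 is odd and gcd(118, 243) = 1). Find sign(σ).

+1

Orbit of 82 under x↦118x: [82, 199, 154, 190, 64, 19, 55]… (length divides ord_243(118)).
27 cycles of lengths [27, 27, 27, 27, 27, 27, 9, 9, 9, 9, 9, 9, 3, 3, 3, 3, 3, 3, 1, 1, 1, 1, 1, 1, 1, 1, 1].
27 cycles on 243: each ℓ→(−1)^(ℓ−1), product (−1)^216 = +1.
Via Zolotarev, sign(π_{118}) = (118|243) = +1.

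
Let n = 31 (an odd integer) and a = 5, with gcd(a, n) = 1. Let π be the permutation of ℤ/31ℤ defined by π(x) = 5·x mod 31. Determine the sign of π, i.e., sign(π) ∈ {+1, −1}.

+1

Orbit of 5 under x↦5x: [5, 25, 1]… (length divides ord_31(5)).
Cycle type of π: 3×10 + 1; total 11 cycles.
Σ(ℓ_i−1) = 31−11 = 20; sign = (−1)^20 = +1.
Zolotarev: (5|31) = +1, matching the cycle-count sign.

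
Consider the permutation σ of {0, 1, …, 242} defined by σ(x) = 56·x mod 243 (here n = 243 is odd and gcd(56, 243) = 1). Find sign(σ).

-1

Trace 29: π^k(29) = [29, 166, 62, 70, 32, 91, 236] for k=0..6.
Cycle type of π: 162 + 54 + 18 + 6 + 2 + 1; total 6 cycles.
243 − 6 = 237 transpositions; sign(π) = (−1)^237 = -1.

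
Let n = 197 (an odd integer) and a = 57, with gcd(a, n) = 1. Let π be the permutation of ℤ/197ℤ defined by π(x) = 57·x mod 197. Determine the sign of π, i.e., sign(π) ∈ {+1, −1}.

Start at x=105: 105 → 75 → 138 → 183 → 187 → 21 → 15 → … (one orbit).
Cycle type of π: 196 + 1; total 2 cycles.
Σ(ℓ_i−1) = 197−2 = 195; sign = (−1)^195 = -1.
(57|197)_J = -1 (Zolotarev's lemma cross-check).

-1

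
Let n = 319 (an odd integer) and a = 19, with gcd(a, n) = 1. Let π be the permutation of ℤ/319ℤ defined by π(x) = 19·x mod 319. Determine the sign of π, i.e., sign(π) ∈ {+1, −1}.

Start at x=131: 131 → 256 → 79 → 225 → 128 → 199 → 272 → … (one orbit).
Decompose π into cycles: lengths [140, 140, 28, 10, 1] (5 cycles, including the fixed point 0).
n − c = 319 − 5 = 314; sign = (−1)^314 = +1.

+1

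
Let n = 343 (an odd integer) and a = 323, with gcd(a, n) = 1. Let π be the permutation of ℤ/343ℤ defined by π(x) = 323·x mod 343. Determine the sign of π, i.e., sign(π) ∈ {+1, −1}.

Start at x=99: 99 → 78 → 155 → 330 → 260 → 288 → 71 → … (one orbit).
The orbit structure of x ↦ 323x mod 343: 19 orbits of sizes [49, 49, 49, 49, 49, 49, 7, 7, 7, 7, 7, 7, 1, 1, 1, 1, 1, 1, 1].
sign(π) = (−1)^{n − #cycles} = (−1)^{343−19} = (−1)^324 = +1.

+1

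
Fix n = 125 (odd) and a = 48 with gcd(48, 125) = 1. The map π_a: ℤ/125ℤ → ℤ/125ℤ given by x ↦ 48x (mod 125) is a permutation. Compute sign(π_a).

Orbit of 103 under x↦48x: [103, 69, 62, 101, 98, 79, 42]… (length divides ord_125(48)).
π_48 has 4 disjoint cycles with lengths [100, 20, 4, 1] on {0,…,124}.
125 − 4 = 121 transpositions; sign(π) = (−1)^121 = -1.
The Jacobi symbol (48|125) = -1 (Zolotarev) agrees.

-1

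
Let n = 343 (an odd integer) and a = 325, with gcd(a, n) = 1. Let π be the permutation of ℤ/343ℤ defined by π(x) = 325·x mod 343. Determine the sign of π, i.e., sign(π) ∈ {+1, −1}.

Trace 342: π^k(342) = [342, 18, 19, 1, 325, 324] for k=0..5.
Cycle lengths of π_325 on ℤ/343ℤ: [6, 6, 6, 6, 6, 6, 6, 6, 6, 6, 6, 6, 6, 6, 6, 6, 6, 6, 6, 6, 6, 6, 6, 6, 6, 6, 6, 6, 6, 6, 6, 6, 6, 6, 6, 6, 6, 6, 6, 6, 6, 6, 6, 6, 6, 6, 6, 6, 6, 6, 6, 6, 6, 6, 6, 6, 6, 1]; 58 cycles in total.
sign(π) = (−1)^{n − #cycles} = (−1)^{343−58} = (−1)^285 = -1.
Check: (325/343) = -1 by Zolotarev.

-1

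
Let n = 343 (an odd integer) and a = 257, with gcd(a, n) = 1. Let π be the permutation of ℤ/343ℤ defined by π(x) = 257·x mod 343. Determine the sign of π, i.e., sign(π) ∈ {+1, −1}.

-1

Orbit of 2 under x↦257x: [2, 171, 43, 75, 67, 69, 240]… (length divides ord_343(257)).
Cycle type of π: 294 + 42 + 6 + 1; total 4 cycles.
n − c = 343 − 4 = 339; sign = (−1)^339 = -1.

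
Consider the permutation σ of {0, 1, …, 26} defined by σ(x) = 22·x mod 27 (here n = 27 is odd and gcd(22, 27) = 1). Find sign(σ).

+1

Orbit of 25 under x↦22x: [25, 10, 4, 7, 19, 13, 16]… (length divides ord_27(22)).
The orbit structure of x ↦ 22x mod 27: 7 orbits of sizes [9, 9, 3, 3, 1, 1, 1].
27 − 7 = 20 transpositions; sign(π) = (−1)^20 = +1.
Zolotarev: (22|27) = +1, matching the cycle-count sign.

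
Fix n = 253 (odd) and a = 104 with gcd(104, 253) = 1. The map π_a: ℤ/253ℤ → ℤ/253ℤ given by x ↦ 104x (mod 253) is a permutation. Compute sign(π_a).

Start at x=26: 26 → 174 → 133 → 170 → 223 → 169 → 119 → … (one orbit).
9 cycles of lengths [55, 55, 55, 55, 11, 11, 5, 5, 1].
sign(π) = (−1)^{n − #cycles} = (−1)^{253−9} = (−1)^244 = +1.

+1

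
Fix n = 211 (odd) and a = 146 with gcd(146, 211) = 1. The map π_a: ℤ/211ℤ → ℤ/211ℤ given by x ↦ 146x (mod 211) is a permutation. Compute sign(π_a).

Trace 18: π^k(18) = [18, 96, 90, 58, 28, 79, 140] for k=0..6.
π_146 has 4 disjoint cycles with lengths [70, 70, 70, 1] on {0,…,210}.
n − c = 211 − 4 = 207; sign = (−1)^207 = -1.
Check: (146/211) = -1 by Zolotarev.

-1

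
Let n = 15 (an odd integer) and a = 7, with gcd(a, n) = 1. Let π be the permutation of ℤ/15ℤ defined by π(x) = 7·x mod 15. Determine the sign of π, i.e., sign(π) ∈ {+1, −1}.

-1

Trace 4: π^k(4) = [4, 13, 1, 7] for k=0..3.
Cycle lengths of π_7 on ℤ/15ℤ: [4, 4, 4, 1, 1, 1]; 6 cycles in total.
sign(π) = (−1)^{n − #cycles} = (−1)^{15−6} = (−1)^9 = -1.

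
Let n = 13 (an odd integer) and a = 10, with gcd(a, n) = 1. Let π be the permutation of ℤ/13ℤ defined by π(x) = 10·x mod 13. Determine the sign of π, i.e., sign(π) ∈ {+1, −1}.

+1

Orbit of 3 under x↦10x: [3, 4, 1, 10, 9, 12]… (length divides ord_13(10)).
Cycle lengths of π_10 on ℤ/13ℤ: [6, 6, 1]; 3 cycles in total.
3 cycles on 13: each ℓ→(−1)^(ℓ−1), product (−1)^10 = +1.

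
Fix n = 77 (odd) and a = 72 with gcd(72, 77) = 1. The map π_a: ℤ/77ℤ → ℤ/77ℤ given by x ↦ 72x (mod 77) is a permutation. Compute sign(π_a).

Trace 18: π^k(18) = [18, 64, 65, 60, 8, 37, 46] for k=0..6.
6 cycles of lengths [30, 30, 10, 3, 3, 1].
6 cycles on 77: each ℓ→(−1)^(ℓ−1), product (−1)^71 = -1.

-1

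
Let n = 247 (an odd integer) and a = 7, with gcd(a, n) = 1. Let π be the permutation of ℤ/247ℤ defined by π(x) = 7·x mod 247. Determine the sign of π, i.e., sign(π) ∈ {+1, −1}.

Trace 178: π^k(178) = [178, 11, 77, 45, 68, 229, 121] for k=0..6.
Cycle type of π: 12×19 + 3×6 + 1; total 26 cycles.
247 − 26 = 221 transpositions; sign(π) = (−1)^221 = -1.

-1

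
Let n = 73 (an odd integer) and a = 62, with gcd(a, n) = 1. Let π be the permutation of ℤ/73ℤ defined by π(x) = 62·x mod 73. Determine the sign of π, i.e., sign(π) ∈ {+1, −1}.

-1

Orbit of 26 under x↦62x: [26, 6, 7, 69, 44, 27, 68]… (length divides ord_73(62)).
Decompose π into cycles: lengths [72, 1] (2 cycles, including the fixed point 0).
2 cycles on 73: each ℓ→(−1)^(ℓ−1), product (−1)^71 = -1.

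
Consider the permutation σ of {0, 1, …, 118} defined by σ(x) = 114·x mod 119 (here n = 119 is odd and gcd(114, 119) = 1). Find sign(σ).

Orbit of 53 under x↦114x: [53, 92, 16, 39, 43, 23, 4]… (length divides ord_119(114)).
Cycle type of π: 48×2 + 16 + 3×2 + 1; total 6 cycles.
6 cycles on 119: each ℓ→(−1)^(ℓ−1), product (−1)^113 = -1.
(114|119)_J = -1 (Zolotarev's lemma cross-check).

-1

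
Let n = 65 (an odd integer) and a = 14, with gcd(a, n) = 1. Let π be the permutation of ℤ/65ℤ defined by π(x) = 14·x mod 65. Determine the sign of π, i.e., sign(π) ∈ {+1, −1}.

Start at x=14: 14 → 1 → 14 (one orbit).
Decompose π into cycles: lengths [2, 2, 2, 2, 2, 2, 2, 2, 2, 2, 2, 2, 2, 2, 2, 2, 2, 2, 2, 2, 2, 2, 2, 2, 2, 2, 1, 1, 1, 1, 1, 1, 1, 1, 1, 1, 1, 1, 1] (39 cycles, including the fixed point 0).
Σ(ℓ_i−1) = 65−39 = 26; sign = (−1)^26 = +1.

+1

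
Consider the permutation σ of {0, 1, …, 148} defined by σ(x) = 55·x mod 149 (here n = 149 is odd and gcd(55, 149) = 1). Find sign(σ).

-1

Trace 3: π^k(3) = [3, 16, 135, 124, 115, 67, 109] for k=0..6.
2 cycles of lengths [148, 1].
With 2 cycles on 149 points, sign = (−1)^{149−2} = -1.
Check: (55/149) = -1 by Zolotarev.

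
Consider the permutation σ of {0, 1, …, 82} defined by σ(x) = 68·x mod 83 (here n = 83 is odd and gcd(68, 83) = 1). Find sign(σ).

+1

Trace 30: π^k(30) = [30, 48, 27, 10, 16, 9, 31] for k=0..6.
π_68 has 3 disjoint cycles with lengths [41, 41, 1] on {0,…,82}.
Σ(ℓ_i−1) = 83−3 = 80; sign = (−1)^80 = +1.
(68|83)_J = +1 (Zolotarev's lemma cross-check).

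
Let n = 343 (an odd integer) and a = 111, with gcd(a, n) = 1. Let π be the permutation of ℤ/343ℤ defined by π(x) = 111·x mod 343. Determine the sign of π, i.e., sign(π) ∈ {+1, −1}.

-1

Start at x=27: 27 → 253 → 300 → 29 → 132 → 246 → 209 → … (one orbit).
Cycle type of π: 98×3 + 14×3 + 2×3 + 1; total 10 cycles.
sign(π) = (−1)^{n − #cycles} = (−1)^{343−10} = (−1)^333 = -1.
Check: (111/343) = -1 by Zolotarev.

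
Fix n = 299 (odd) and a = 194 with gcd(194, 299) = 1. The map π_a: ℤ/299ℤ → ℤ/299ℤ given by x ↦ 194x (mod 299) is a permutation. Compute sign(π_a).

Start at x=209: 209 → 181 → 131 → 298 → 105 → 38 → 196 → … (one orbit).
The orbit structure of x ↦ 194x mod 299: 20 orbits of sizes [22, 22, 22, 22, 22, 22, 22, 22, 22, 22, 22, 22, 22, 2, 2, 2, 2, 2, 2, 1].
299 − 20 = 279 transpositions; sign(π) = (−1)^279 = -1.
Check: (194/299) = -1 by Zolotarev.

-1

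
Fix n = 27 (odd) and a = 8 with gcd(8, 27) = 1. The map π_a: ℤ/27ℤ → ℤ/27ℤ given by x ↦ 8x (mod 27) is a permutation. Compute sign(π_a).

-1

Start at x=8: 8 → 10 → 26 → 19 → 17 → 1 → 8 (one orbit).
π_8 has 8 disjoint cycles with lengths [6, 6, 6, 2, 2, 2, 2, 1] on {0,…,26}.
8 cycles on 27: each ℓ→(−1)^(ℓ−1), product (−1)^19 = -1.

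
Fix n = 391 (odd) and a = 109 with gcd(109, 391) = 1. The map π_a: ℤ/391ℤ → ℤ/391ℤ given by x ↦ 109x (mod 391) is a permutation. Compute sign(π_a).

Start at x=140: 140 → 11 → 26 → 97 → 16 → 180 → 70 → … (one orbit).
The orbit structure of x ↦ 109x mod 391: 5 orbits of sizes [176, 176, 22, 16, 1].
n − c = 391 − 5 = 386; sign = (−1)^386 = +1.
Zolotarev: (109|391) = +1, matching the cycle-count sign.

+1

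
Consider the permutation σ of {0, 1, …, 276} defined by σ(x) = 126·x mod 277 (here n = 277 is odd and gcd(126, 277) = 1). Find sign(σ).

Trace 255: π^k(255) = [255, 275, 25, 103, 236, 97, 34] for k=0..6.
Decompose π into cycles: lengths [276, 1] (2 cycles, including the fixed point 0).
sign(π) = (−1)^{n − #cycles} = (−1)^{277−2} = (−1)^275 = -1.

-1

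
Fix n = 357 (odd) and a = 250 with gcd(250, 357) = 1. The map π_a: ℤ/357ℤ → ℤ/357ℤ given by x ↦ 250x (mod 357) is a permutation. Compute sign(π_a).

Trace 241: π^k(241) = [241, 274, 313, 67, 328, 247, 346] for k=0..6.
15 cycles of lengths [48, 48, 48, 48, 48, 48, 16, 16, 16, 6, 6, 6, 1, 1, 1].
sign(π) = (−1)^{n − #cycles} = (−1)^{357−15} = (−1)^342 = +1.

+1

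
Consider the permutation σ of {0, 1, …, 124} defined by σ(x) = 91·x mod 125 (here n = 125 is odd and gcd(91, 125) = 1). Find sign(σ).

Orbit of 36 under x↦91x: [36, 26, 116, 56, 96, 111, 101]… (length divides ord_125(91)).
Cycle lengths of π_91 on ℤ/125ℤ: [25, 25, 25, 25, 5, 5, 5, 5, 1, 1, 1, 1, 1]; 13 cycles in total.
13 cycles on 125: each ℓ→(−1)^(ℓ−1), product (−1)^112 = +1.

+1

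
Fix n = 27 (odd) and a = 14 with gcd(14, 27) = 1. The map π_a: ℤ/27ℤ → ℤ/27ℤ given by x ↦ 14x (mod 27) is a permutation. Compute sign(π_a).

Start at x=19: 19 → 23 → 25 → 26 → 13 → 20 → 10 → … (one orbit).
4 cycles of lengths [18, 6, 2, 1].
27 − 4 = 23 transpositions; sign(π) = (−1)^23 = -1.

-1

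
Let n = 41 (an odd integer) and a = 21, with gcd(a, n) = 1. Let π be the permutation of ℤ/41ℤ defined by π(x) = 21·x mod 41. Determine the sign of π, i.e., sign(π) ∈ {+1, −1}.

+1

Orbit of 5 under x↦21x: [5, 23, 32, 16, 8, 4, 2]… (length divides ord_41(21)).
π_21 has 3 disjoint cycles with lengths [20, 20, 1] on {0,…,40}.
n − c = 41 − 3 = 38; sign = (−1)^38 = +1.
Via Zolotarev, sign(π_{21}) = (21|41) = +1.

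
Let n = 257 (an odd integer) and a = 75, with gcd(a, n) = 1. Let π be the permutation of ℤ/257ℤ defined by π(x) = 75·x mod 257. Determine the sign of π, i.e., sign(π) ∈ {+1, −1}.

-1

Start at x=224: 224 → 95 → 186 → 72 → 3 → 225 → 170 → … (one orbit).
2 cycles of lengths [256, 1].
sign(π) = (−1)^{n − #cycles} = (−1)^{257−2} = (−1)^255 = -1.
Via Zolotarev, sign(π_{75}) = (75|257) = -1.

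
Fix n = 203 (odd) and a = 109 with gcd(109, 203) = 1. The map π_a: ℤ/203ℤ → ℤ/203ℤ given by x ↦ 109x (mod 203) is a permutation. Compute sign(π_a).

Trace 16: π^k(16) = [16, 120, 88, 51, 78, 179, 23] for k=0..6.
9 cycles of lengths [42, 42, 42, 42, 14, 14, 3, 3, 1].
Σ(ℓ_i−1) = 203−9 = 194; sign = (−1)^194 = +1.
The Jacobi symbol (109|203) = +1 (Zolotarev) agrees.

+1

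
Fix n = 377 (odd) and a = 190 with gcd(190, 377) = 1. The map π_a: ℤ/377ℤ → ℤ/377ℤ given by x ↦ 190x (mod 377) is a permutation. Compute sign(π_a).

Start at x=190: 190 → 285 → 239 → 170 → 255 → 194 → 291 → … (one orbit).
Cycle lengths of π_190 on ℤ/377ℤ: [28, 28, 28, 28, 28, 28, 28, 28, 28, 28, 28, 28, 7, 7, 7, 7, 4, 4, 4, 1]; 20 cycles in total.
Σ(ℓ_i−1) = 377−20 = 357; sign = (−1)^357 = -1.

-1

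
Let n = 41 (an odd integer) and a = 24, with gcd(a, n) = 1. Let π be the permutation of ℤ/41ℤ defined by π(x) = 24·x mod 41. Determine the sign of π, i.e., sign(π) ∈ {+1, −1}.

-1

Start at x=16: 16 → 15 → 32 → 30 → 23 → 19 → 5 → … (one orbit).
2 cycles of lengths [40, 1].
2 cycles on 41: each ℓ→(−1)^(ℓ−1), product (−1)^39 = -1.
The Jacobi symbol (24|41) = -1 (Zolotarev) agrees.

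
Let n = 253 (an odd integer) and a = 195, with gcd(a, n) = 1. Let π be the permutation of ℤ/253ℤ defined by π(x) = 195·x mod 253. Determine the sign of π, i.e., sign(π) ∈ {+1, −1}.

Start at x=205: 205 → 1 → 195 → 75 → 204 → 59 → 120 → … (one orbit).
π_195 has 5 disjoint cycles with lengths [110, 110, 22, 10, 1] on {0,…,252}.
253 − 5 = 248 transpositions; sign(π) = (−1)^248 = +1.
Via Zolotarev, sign(π_{195}) = (195|253) = +1.

+1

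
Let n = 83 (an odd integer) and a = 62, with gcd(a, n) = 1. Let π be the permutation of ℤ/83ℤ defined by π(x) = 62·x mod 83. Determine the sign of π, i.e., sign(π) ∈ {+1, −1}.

Start at x=32: 32 → 75 → 2 → 41 → 52 → 70 → 24 → … (one orbit).
Decompose π into cycles: lengths [82, 1] (2 cycles, including the fixed point 0).
With 2 cycles on 83 points, sign = (−1)^{83−2} = -1.
The Jacobi symbol (62|83) = -1 (Zolotarev) agrees.

-1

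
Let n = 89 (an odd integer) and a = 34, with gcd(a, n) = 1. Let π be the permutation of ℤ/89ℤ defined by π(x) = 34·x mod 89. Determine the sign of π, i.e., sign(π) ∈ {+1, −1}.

Orbit of 34 under x↦34x: [34, 88, 55, 1]… (length divides ord_89(34)).
The orbit structure of x ↦ 34x mod 89: 23 orbits of sizes [4, 4, 4, 4, 4, 4, 4, 4, 4, 4, 4, 4, 4, 4, 4, 4, 4, 4, 4, 4, 4, 4, 1].
sign(π) = (−1)^{n − #cycles} = (−1)^{89−23} = (−1)^66 = +1.
(34|89)_J = +1 (Zolotarev's lemma cross-check).

+1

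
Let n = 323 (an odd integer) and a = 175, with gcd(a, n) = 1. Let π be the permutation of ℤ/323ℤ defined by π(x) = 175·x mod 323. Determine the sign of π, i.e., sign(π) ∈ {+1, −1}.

Trace 309: π^k(309) = [309, 134, 194, 35, 311, 161, 74] for k=0..6.
π_175 has 6 disjoint cycles with lengths [144, 144, 16, 9, 9, 1] on {0,…,322}.
Σ(ℓ_i−1) = 323−6 = 317; sign = (−1)^317 = -1.
Zolotarev: (175|323) = -1, matching the cycle-count sign.

-1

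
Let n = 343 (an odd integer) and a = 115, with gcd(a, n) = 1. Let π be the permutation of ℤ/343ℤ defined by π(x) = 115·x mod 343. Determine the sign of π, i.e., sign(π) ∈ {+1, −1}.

-1

Trace 148: π^k(148) = [148, 213, 142, 209, 25, 131, 316] for k=0..6.
Decompose π into cycles: lengths [294, 42, 6, 1] (4 cycles, including the fixed point 0).
4 cycles on 343: each ℓ→(−1)^(ℓ−1), product (−1)^339 = -1.
Zolotarev: (115|343) = -1, matching the cycle-count sign.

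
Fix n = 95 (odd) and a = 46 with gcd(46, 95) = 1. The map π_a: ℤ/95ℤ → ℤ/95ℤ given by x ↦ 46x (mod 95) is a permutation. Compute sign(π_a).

Trace 11: π^k(11) = [11, 31, 1, 46, 26, 56] for k=0..5.
The orbit structure of x ↦ 46x mod 95: 20 orbits of sizes [6, 6, 6, 6, 6, 6, 6, 6, 6, 6, 6, 6, 6, 6, 6, 1, 1, 1, 1, 1].
Σ(ℓ_i−1) = 95−20 = 75; sign = (−1)^75 = -1.

-1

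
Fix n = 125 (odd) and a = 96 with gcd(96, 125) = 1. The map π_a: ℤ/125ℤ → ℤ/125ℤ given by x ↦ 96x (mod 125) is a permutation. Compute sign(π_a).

+1

Trace 46: π^k(46) = [46, 41, 61, 106, 51, 21, 16] for k=0..6.
13 cycles of lengths [25, 25, 25, 25, 5, 5, 5, 5, 1, 1, 1, 1, 1].
Σ(ℓ_i−1) = 125−13 = 112; sign = (−1)^112 = +1.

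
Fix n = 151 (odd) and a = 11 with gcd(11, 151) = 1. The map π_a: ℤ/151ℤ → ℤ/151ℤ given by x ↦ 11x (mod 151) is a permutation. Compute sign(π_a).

+1

Trace 76: π^k(76) = [76, 81, 136, 137, 148, 118, 90] for k=0..6.
Cycle lengths of π_11 on ℤ/151ℤ: [75, 75, 1]; 3 cycles in total.
n − c = 151 − 3 = 148; sign = (−1)^148 = +1.
Check: (11/151) = +1 by Zolotarev.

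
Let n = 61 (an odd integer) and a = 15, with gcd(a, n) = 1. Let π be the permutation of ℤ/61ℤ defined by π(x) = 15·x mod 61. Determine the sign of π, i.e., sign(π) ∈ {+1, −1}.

Trace 22: π^k(22) = [22, 25, 9, 13, 12, 58, 16] for k=0..6.
π_15 has 5 disjoint cycles with lengths [15, 15, 15, 15, 1] on {0,…,60}.
sign(π) = (−1)^{n − #cycles} = (−1)^{61−5} = (−1)^56 = +1.

+1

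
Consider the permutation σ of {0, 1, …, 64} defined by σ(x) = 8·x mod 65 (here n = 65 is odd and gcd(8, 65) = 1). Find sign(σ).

Trace 8: π^k(8) = [8, 64, 57, 1] for k=0..3.
Cycle lengths of π_8 on ℤ/65ℤ: [4, 4, 4, 4, 4, 4, 4, 4, 4, 4, 4, 4, 4, 4, 4, 4, 1]; 17 cycles in total.
17 cycles on 65: each ℓ→(−1)^(ℓ−1), product (−1)^48 = +1.
The Jacobi symbol (8|65) = +1 (Zolotarev) agrees.

+1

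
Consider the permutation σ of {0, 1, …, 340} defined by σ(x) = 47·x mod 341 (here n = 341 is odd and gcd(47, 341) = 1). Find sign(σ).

+1

Orbit of 159 under x↦47x: [159, 312, 1, 47, 163]… (length divides ord_341(47)).
The orbit structure of x ↦ 47x mod 341: 69 orbits of sizes [5, 5, 5, 5, 5, 5, 5, 5, 5, 5, 5, 5, 5, 5, 5, 5, 5, 5, 5, 5, 5, 5, 5, 5, 5, 5, 5, 5, 5, 5, 5, 5, 5, 5, 5, 5, 5, 5, 5, 5, 5, 5, 5, 5, 5, 5, 5, 5, 5, 5, 5, 5, 5, 5, 5, 5, 5, 5, 5, 5, 5, 5, 5, 5, 5, 5, 5, 5, 1].
341 − 69 = 272 transpositions; sign(π) = (−1)^272 = +1.
The Jacobi symbol (47|341) = +1 (Zolotarev) agrees.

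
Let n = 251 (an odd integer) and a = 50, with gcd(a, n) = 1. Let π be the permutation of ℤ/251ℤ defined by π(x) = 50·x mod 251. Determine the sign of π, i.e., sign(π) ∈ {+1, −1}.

-1

Start at x=25: 25 → 246 → 1 → 50 → 241 → 2 → 100 → … (one orbit).
Cycle lengths of π_50 on ℤ/251ℤ: [50, 50, 50, 50, 50, 1]; 6 cycles in total.
With 6 cycles on 251 points, sign = (−1)^{251−6} = -1.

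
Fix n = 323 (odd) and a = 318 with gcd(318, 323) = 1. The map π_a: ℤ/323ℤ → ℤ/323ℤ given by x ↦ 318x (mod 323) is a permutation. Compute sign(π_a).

+1

Orbit of 93 under x↦318x: [93, 181, 64, 3, 308, 75, 271]… (length divides ord_323(318)).
Cycle type of π: 144×2 + 18 + 16 + 1; total 5 cycles.
With 5 cycles on 323 points, sign = (−1)^{323−5} = +1.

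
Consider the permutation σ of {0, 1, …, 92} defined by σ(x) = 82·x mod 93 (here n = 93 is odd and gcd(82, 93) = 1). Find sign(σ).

Trace 1: π^k(1) = [1, 82, 28, 64, 40, 25, 4] for k=0..6.
Decompose π into cycles: lengths [15, 15, 15, 15, 15, 15, 1, 1, 1] (9 cycles, including the fixed point 0).
Σ(ℓ_i−1) = 93−9 = 84; sign = (−1)^84 = +1.
The Jacobi symbol (82|93) = +1 (Zolotarev) agrees.

+1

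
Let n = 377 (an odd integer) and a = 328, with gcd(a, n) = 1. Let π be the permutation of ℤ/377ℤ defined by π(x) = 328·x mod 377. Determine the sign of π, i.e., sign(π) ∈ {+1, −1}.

+1

Orbit of 146 under x↦328x: [146, 9, 313, 120, 152, 92, 16]… (length divides ord_377(328)).
Cycle lengths of π_328 on ℤ/377ℤ: [42, 42, 42, 42, 42, 42, 42, 42, 14, 14, 3, 3, 3, 3, 1]; 15 cycles in total.
377 − 15 = 362 transpositions; sign(π) = (−1)^362 = +1.
Check: (328/377) = +1 by Zolotarev.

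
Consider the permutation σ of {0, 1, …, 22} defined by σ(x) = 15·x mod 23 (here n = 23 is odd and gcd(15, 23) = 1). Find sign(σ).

-1

Trace 20: π^k(20) = [20, 1, 15, 18, 17, 2, 7] for k=0..6.
Cycle lengths of π_15 on ℤ/23ℤ: [22, 1]; 2 cycles in total.
n − c = 23 − 2 = 21; sign = (−1)^21 = -1.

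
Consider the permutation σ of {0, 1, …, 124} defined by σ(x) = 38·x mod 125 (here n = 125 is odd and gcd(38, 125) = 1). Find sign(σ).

Trace 14: π^k(14) = [14, 32, 91, 83, 29, 102, 1] for k=0..6.
4 cycles of lengths [100, 20, 4, 1].
125 − 4 = 121 transpositions; sign(π) = (−1)^121 = -1.
Check: (38/125) = -1 by Zolotarev.

-1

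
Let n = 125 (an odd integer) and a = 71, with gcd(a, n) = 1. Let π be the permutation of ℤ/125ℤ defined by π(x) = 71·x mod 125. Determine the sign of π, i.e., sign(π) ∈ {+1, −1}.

Start at x=11: 11 → 31 → 76 → 21 → 116 → 111 → 6 → … (one orbit).
Decompose π into cycles: lengths [25, 25, 25, 25, 5, 5, 5, 5, 1, 1, 1, 1, 1] (13 cycles, including the fixed point 0).
sign(π) = (−1)^{n − #cycles} = (−1)^{125−13} = (−1)^112 = +1.
Zolotarev: (71|125) = +1, matching the cycle-count sign.

+1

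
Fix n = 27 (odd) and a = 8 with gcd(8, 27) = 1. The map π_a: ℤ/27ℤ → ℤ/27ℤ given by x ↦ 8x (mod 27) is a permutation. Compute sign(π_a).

-1

Orbit of 8 under x↦8x: [8, 10, 26, 19, 17, 1]… (length divides ord_27(8)).
Decompose π into cycles: lengths [6, 6, 6, 2, 2, 2, 2, 1] (8 cycles, including the fixed point 0).
n − c = 27 − 8 = 19; sign = (−1)^19 = -1.
Check: (8/27) = -1 by Zolotarev.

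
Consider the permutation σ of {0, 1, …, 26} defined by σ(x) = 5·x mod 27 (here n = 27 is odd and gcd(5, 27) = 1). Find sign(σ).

Start at x=25: 25 → 17 → 4 → 20 → 19 → 14 → 16 → … (one orbit).
Cycle lengths of π_5 on ℤ/27ℤ: [18, 6, 2, 1]; 4 cycles in total.
Σ(ℓ_i−1) = 27−4 = 23; sign = (−1)^23 = -1.
Via Zolotarev, sign(π_{5}) = (5|27) = -1.

-1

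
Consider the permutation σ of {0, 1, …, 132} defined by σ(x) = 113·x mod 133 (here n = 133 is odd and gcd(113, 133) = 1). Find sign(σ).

Orbit of 113 under x↦113x: [113, 1]… (length divides ord_133(113)).
Decompose π into cycles: lengths [2, 2, 2, 2, 2, 2, 2, 2, 2, 2, 2, 2, 2, 2, 2, 2, 2, 2, 2, 2, 2, 2, 2, 2, 2, 2, 2, 2, 2, 2, 2, 2, 2, 2, 2, 2, 2, 2, 2, 2, 2, 2, 2, 2, 2, 2, 2, 2, 2, 2, 2, 2, 2, 2, 2, 2, 2, 2, 2, 2, 2, 2, 2, 1, 1, 1, 1, 1, 1, 1] (70 cycles, including the fixed point 0).
70 cycles on 133: each ℓ→(−1)^(ℓ−1), product (−1)^63 = -1.
The Jacobi symbol (113|133) = -1 (Zolotarev) agrees.

-1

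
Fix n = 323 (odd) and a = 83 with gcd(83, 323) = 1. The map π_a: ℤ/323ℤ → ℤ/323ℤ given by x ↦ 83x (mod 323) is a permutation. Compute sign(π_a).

Orbit of 30 under x↦83x: [30, 229, 273, 49, 191, 26, 220]… (length divides ord_323(83)).
The orbit structure of x ↦ 83x mod 323: 21 orbits of sizes [24, 24, 24, 24, 24, 24, 24, 24, 24, 24, 24, 24, 8, 8, 3, 3, 3, 3, 3, 3, 1].
21 cycles on 323: each ℓ→(−1)^(ℓ−1), product (−1)^302 = +1.
Via Zolotarev, sign(π_{83}) = (83|323) = +1.

+1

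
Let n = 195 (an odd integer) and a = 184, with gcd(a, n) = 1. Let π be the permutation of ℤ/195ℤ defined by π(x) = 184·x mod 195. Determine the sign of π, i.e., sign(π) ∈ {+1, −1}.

-1

Orbit of 124 under x↦184x: [124, 1, 184, 121, 34, 16, 19]… (length divides ord_195(184)).
Cycle lengths of π_184 on ℤ/195ℤ: [12, 12, 12, 12, 12, 12, 12, 12, 12, 12, 12, 12, 12, 12, 12, 2, 2, 2, 2, 2, 2, 1, 1, 1]; 24 cycles in total.
n − c = 195 − 24 = 171; sign = (−1)^171 = -1.
(184|195)_J = -1 (Zolotarev's lemma cross-check).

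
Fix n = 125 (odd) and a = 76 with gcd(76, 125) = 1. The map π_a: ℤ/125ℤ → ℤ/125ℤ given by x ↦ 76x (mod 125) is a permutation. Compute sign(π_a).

+1

Start at x=76: 76 → 26 → 101 → 51 → 1 → 76 (one orbit).
Cycle lengths of π_76 on ℤ/125ℤ: [5, 5, 5, 5, 5, 5, 5, 5, 5, 5, 5, 5, 5, 5, 5, 5, 5, 5, 5, 5, 1, 1, 1, 1, 1, 1, 1, 1, 1, 1, 1, 1, 1, 1, 1, 1, 1, 1, 1, 1, 1, 1, 1, 1, 1]; 45 cycles in total.
sign(π) = (−1)^{n − #cycles} = (−1)^{125−45} = (−1)^80 = +1.
Zolotarev: (76|125) = +1, matching the cycle-count sign.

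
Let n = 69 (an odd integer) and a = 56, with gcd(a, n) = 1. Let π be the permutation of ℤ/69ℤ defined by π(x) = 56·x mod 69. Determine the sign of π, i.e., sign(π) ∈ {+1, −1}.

Trace 17: π^k(17) = [17, 55, 44, 49, 53, 1, 56] for k=0..6.
Decompose π into cycles: lengths [22, 22, 22, 2, 1] (5 cycles, including the fixed point 0).
Σ(ℓ_i−1) = 69−5 = 64; sign = (−1)^64 = +1.

+1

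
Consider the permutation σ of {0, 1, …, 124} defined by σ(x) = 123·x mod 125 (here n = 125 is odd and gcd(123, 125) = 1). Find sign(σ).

Trace 103: π^k(103) = [103, 44, 37, 51, 23, 79, 92] for k=0..6.
Cycle lengths of π_123 on ℤ/125ℤ: [100, 20, 4, 1]; 4 cycles in total.
Σ(ℓ_i−1) = 125−4 = 121; sign = (−1)^121 = -1.
Check: (123/125) = -1 by Zolotarev.

-1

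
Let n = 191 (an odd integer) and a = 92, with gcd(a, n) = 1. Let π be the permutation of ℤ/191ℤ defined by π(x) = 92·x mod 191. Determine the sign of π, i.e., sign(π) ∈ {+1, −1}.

Trace 149: π^k(149) = [149, 147, 154, 34, 72, 130, 118] for k=0..6.
Decompose π into cycles: lengths [95, 95, 1] (3 cycles, including the fixed point 0).
3 cycles on 191: each ℓ→(−1)^(ℓ−1), product (−1)^188 = +1.
Zolotarev: (92|191) = +1, matching the cycle-count sign.

+1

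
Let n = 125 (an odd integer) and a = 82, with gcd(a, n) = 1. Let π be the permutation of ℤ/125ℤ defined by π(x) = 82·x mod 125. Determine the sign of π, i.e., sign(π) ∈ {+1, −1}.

Start at x=49: 49 → 18 → 101 → 32 → 124 → 43 → 26 → … (one orbit).
The orbit structure of x ↦ 82x mod 125: 12 orbits of sizes [20, 20, 20, 20, 20, 4, 4, 4, 4, 4, 4, 1].
sign(π) = (−1)^{n − #cycles} = (−1)^{125−12} = (−1)^113 = -1.

-1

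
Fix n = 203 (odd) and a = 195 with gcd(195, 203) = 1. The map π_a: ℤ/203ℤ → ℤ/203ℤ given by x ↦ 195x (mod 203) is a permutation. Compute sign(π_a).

Trace 27: π^k(27) = [27, 190, 104, 183, 160, 141, 90] for k=0..6.
π_195 has 11 disjoint cycles with lengths [28, 28, 28, 28, 28, 28, 28, 2, 2, 2, 1] on {0,…,202}.
203 − 11 = 192 transpositions; sign(π) = (−1)^192 = +1.

+1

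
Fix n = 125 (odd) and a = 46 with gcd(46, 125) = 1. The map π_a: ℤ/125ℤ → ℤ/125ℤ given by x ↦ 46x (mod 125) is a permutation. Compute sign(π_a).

+1

Trace 56: π^k(56) = [56, 76, 121, 66, 36, 31, 51] for k=0..6.
π_46 has 13 disjoint cycles with lengths [25, 25, 25, 25, 5, 5, 5, 5, 1, 1, 1, 1, 1] on {0,…,124}.
125 − 13 = 112 transpositions; sign(π) = (−1)^112 = +1.
Via Zolotarev, sign(π_{46}) = (46|125) = +1.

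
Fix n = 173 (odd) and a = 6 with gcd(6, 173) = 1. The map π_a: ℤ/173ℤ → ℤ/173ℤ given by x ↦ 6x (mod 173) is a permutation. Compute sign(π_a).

+1

Orbit of 118 under x↦6x: [118, 16, 96, 57, 169, 149, 29]… (length divides ord_173(6)).
π_6 has 5 disjoint cycles with lengths [43, 43, 43, 43, 1] on {0,…,172}.
With 5 cycles on 173 points, sign = (−1)^{173−5} = +1.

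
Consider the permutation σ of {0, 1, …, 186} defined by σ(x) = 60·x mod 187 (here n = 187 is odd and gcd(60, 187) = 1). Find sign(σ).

Start at x=86: 86 → 111 → 115 → 168 → 169 → 42 → 89 → … (one orbit).
The orbit structure of x ↦ 60x mod 187: 9 orbits of sizes [40, 40, 40, 40, 8, 8, 5, 5, 1].
187 − 9 = 178 transpositions; sign(π) = (−1)^178 = +1.

+1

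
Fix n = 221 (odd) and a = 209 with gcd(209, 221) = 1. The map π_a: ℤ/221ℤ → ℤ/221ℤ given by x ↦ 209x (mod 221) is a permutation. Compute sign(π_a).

-1

Orbit of 209 under x↦209x: [209, 144, 40, 183, 14, 53, 27]… (length divides ord_221(209)).
Decompose π into cycles: lengths [16, 16, 16, 16, 16, 16, 16, 16, 16, 16, 16, 16, 16, 1, 1, 1, 1, 1, 1, 1, 1, 1, 1, 1, 1, 1] (26 cycles, including the fixed point 0).
26 cycles on 221: each ℓ→(−1)^(ℓ−1), product (−1)^195 = -1.
(209|221)_J = -1 (Zolotarev's lemma cross-check).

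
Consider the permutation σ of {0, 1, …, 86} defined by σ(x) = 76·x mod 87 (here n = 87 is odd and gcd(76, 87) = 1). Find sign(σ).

Trace 37: π^k(37) = [37, 28, 40, 82, 55, 4, 43] for k=0..6.
Cycle type of π: 28×3 + 1×3; total 6 cycles.
sign(π) = (−1)^{n − #cycles} = (−1)^{87−6} = (−1)^81 = -1.
The Jacobi symbol (76|87) = -1 (Zolotarev) agrees.

-1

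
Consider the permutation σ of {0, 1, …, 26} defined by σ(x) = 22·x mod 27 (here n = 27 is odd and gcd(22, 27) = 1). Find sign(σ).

Orbit of 4 under x↦22x: [4, 7, 19, 13, 16, 1, 22]… (length divides ord_27(22)).
Cycle type of π: 9×2 + 3×2 + 1×3; total 7 cycles.
7 cycles on 27: each ℓ→(−1)^(ℓ−1), product (−1)^20 = +1.

+1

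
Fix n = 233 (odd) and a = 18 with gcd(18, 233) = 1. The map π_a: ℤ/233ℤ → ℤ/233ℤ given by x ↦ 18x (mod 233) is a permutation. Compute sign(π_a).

Start at x=113: 113 → 170 → 31 → 92 → 25 → 217 → 178 → … (one orbit).
3 cycles of lengths [116, 116, 1].
With 3 cycles on 233 points, sign = (−1)^{233−3} = +1.
(18|233)_J = +1 (Zolotarev's lemma cross-check).

+1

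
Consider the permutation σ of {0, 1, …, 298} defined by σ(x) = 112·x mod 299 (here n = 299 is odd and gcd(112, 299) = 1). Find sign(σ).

+1

Trace 83: π^k(83) = [83, 27, 34, 220, 122, 209, 86] for k=0..6.
Decompose π into cycles: lengths [44, 44, 44, 44, 44, 44, 22, 4, 4, 4, 1] (11 cycles, including the fixed point 0).
11 cycles on 299: each ℓ→(−1)^(ℓ−1), product (−1)^288 = +1.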